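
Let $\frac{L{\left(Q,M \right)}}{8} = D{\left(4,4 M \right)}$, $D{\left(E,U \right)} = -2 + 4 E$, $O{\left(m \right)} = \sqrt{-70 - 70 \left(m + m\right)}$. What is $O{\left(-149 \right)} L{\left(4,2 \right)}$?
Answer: $336 \sqrt{2310} \approx 16149.0$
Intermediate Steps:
$O{\left(m \right)} = \sqrt{-70 - 140 m}$ ($O{\left(m \right)} = \sqrt{-70 - 70 \cdot 2 m} = \sqrt{-70 - 140 m}$)
$L{\left(Q,M \right)} = 112$ ($L{\left(Q,M \right)} = 8 \left(-2 + 4 \cdot 4\right) = 8 \left(-2 + 16\right) = 8 \cdot 14 = 112$)
$O{\left(-149 \right)} L{\left(4,2 \right)} = \sqrt{-70 - -20860} \cdot 112 = \sqrt{-70 + 20860} \cdot 112 = \sqrt{20790} \cdot 112 = 3 \sqrt{2310} \cdot 112 = 336 \sqrt{2310}$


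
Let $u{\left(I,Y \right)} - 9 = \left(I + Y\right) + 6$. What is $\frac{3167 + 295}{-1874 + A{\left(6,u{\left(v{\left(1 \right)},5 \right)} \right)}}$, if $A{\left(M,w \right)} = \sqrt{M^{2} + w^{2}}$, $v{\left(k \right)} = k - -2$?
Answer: $- \frac{2162596}{1170437} - \frac{1154 \sqrt{565}}{1170437} \approx -1.8711$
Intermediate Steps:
$v{\left(k \right)} = 2 + k$ ($v{\left(k \right)} = k + 2 = 2 + k$)
$u{\left(I,Y \right)} = 15 + I + Y$ ($u{\left(I,Y \right)} = 9 + \left(\left(I + Y\right) + 6\right) = 9 + \left(6 + I + Y\right) = 15 + I + Y$)
$\frac{3167 + 295}{-1874 + A{\left(6,u{\left(v{\left(1 \right)},5 \right)} \right)}} = \frac{3167 + 295}{-1874 + \sqrt{6^{2} + \left(15 + \left(2 + 1\right) + 5\right)^{2}}} = \frac{3462}{-1874 + \sqrt{36 + \left(15 + 3 + 5\right)^{2}}} = \frac{3462}{-1874 + \sqrt{36 + 23^{2}}} = \frac{3462}{-1874 + \sqrt{36 + 529}} = \frac{3462}{-1874 + \sqrt{565}}$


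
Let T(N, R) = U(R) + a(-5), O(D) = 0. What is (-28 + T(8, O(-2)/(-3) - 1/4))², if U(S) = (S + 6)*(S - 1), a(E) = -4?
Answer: 393129/256 ≈ 1535.7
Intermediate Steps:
U(S) = (-1 + S)*(6 + S) (U(S) = (6 + S)*(-1 + S) = (-1 + S)*(6 + S))
T(N, R) = -10 + R² + 5*R (T(N, R) = (-6 + R² + 5*R) - 4 = -10 + R² + 5*R)
(-28 + T(8, O(-2)/(-3) - 1/4))² = (-28 + (-10 + (0/(-3) - 1/4)² + 5*(0/(-3) - 1/4)))² = (-28 + (-10 + (0*(-⅓) - 1*¼)² + 5*(0*(-⅓) - 1*¼)))² = (-28 + (-10 + (0 - ¼)² + 5*(0 - ¼)))² = (-28 + (-10 + (-¼)² + 5*(-¼)))² = (-28 + (-10 + 1/16 - 5/4))² = (-28 - 179/16)² = (-627/16)² = 393129/256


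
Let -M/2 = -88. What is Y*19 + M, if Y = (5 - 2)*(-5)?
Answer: -109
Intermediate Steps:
M = 176 (M = -2*(-88) = 176)
Y = -15 (Y = 3*(-5) = -15)
Y*19 + M = -15*19 + 176 = -285 + 176 = -109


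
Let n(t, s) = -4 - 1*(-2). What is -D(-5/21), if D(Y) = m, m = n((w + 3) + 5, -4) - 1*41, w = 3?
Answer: 43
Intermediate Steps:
n(t, s) = -2 (n(t, s) = -4 + 2 = -2)
m = -43 (m = -2 - 1*41 = -2 - 41 = -43)
D(Y) = -43
-D(-5/21) = -1*(-43) = 43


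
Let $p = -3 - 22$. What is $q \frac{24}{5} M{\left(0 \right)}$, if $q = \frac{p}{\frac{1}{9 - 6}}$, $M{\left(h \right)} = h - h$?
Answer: $0$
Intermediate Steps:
$M{\left(h \right)} = 0$
$p = -25$
$q = -75$ ($q = - \frac{25}{\frac{1}{9 - 6}} = - \frac{25}{\frac{1}{3}} = - 25 \frac{1}{\frac{1}{3}} = \left(-25\right) 3 = -75$)
$q \frac{24}{5} M{\left(0 \right)} = - 75 \cdot \frac{24}{5} \cdot 0 = - 75 \cdot 24 \cdot \frac{1}{5} \cdot 0 = \left(-75\right) \frac{24}{5} \cdot 0 = \left(-360\right) 0 = 0$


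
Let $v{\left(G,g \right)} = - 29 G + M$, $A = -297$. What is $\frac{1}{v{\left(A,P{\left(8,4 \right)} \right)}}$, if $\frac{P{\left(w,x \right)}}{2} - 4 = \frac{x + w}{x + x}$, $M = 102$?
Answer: $\frac{1}{8715} \approx 0.00011474$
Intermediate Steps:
$P{\left(w,x \right)} = 8 + \frac{w + x}{x}$ ($P{\left(w,x \right)} = 8 + 2 \frac{x + w}{x + x} = 8 + 2 \frac{w + x}{2 x} = 8 + \frac{w + x}{x}$)
$v{\left(G,g \right)} = 102 - 29 G$ ($v{\left(G,g \right)} = - 29 G + 102 = 102 - 29 G$)
$\frac{1}{v{\left(A,P{\left(8,4 \right)} \right)}} = \frac{1}{102 - -8613} = \frac{1}{102 + 8613} = \frac{1}{8715}$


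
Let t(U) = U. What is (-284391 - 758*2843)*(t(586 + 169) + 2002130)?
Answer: -4885807625725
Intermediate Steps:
(-284391 - 758*2843)*(t(586 + 169) + 2002130) = (-284391 - 758*2843)*((586 + 169) + 2002130) = (-284391 - 2154994)*(755 + 2002130) = -2439385*2002885 = -4885807625725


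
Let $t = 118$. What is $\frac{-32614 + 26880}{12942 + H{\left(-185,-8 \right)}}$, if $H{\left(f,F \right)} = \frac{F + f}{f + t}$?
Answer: $- \frac{384178}{867307} \approx -0.44296$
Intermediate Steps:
$H{\left(f,F \right)} = \frac{F + f}{118 + f}$ ($H{\left(f,F \right)} = \frac{F + f}{f + 118} = \frac{F + f}{118 + f}$)
$\frac{-32614 + 26880}{12942 + H{\left(-185,-8 \right)}} = \frac{-32614 + 26880}{12942 + \frac{-8 - 185}{118 - 185}} = - \frac{5734}{12942 + \frac{1}{-67} \left(-193\right)} = - \frac{5734}{12942 - - \frac{193}{67}} = - \frac{5734}{12942 + \frac{193}{67}} = - \frac{5734}{\frac{867307}{67}} = \left(-5734\right) \frac{67}{867307} = - \frac{384178}{867307}$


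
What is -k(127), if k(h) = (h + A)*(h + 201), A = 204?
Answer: -108568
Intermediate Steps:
k(h) = (201 + h)*(204 + h) (k(h) = (h + 204)*(h + 201) = (204 + h)*(201 + h) = (201 + h)*(204 + h))
-k(127) = -(41004 + 127² + 405*127) = -(41004 + 16129 + 51435) = -1*108568 = -108568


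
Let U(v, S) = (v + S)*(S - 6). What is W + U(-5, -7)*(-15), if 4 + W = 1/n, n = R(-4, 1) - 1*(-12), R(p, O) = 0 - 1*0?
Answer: -28127/12 ≈ -2343.9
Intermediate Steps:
R(p, O) = 0 (R(p, O) = 0 + 0 = 0)
n = 12 (n = 0 - 1*(-12) = 0 + 12 = 12)
U(v, S) = (-6 + S)*(S + v) (U(v, S) = (S + v)*(-6 + S) = (-6 + S)*(S + v))
W = -47/12 (W = -4 + 1/12 = -47/12 ≈ -3.9167)
W + U(-5, -7)*(-15) = -47/12 + ((-7)² - 6*(-7) - 6*(-5) - 7*(-5))*(-15) = -47/12 + (49 + 42 + 30 + 35)*(-15) = -47/12 + 156*(-15) = -47/12 - 2340 = -28127/12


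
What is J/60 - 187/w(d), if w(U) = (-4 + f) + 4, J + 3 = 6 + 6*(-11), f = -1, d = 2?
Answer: 3719/20 ≈ 185.95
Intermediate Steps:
J = -63 (J = -3 + (6 + 6*(-11)) = -3 + (6 - 66) = -3 - 60 = -63)
w(U) = -1 (w(U) = (-4 - 1) + 4 = -5 + 4 = -1)
J/60 - 187/w(d) = -63/60 - 187/(-1) = -63*1/60 - 187*(-1) = -21/20 + 187 = 3719/20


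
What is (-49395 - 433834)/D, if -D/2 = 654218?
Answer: 483229/1308436 ≈ 0.36932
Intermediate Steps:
D = -1308436 (D = -2*654218 = -1308436)
(-49395 - 433834)/D = (-49395 - 433834)/(-1308436) = -483229*(-1/1308436) = 483229/1308436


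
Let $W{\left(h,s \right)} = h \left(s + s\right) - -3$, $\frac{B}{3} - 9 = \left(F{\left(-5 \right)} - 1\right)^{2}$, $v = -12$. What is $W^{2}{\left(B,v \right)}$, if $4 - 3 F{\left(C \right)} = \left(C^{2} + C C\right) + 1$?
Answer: $426216025$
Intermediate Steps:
$F{\left(C \right)} = 1 - \frac{2 C^{2}}{3}$ ($F{\left(C \right)} = \frac{4}{3} - \frac{\left(C^{2} + C C\right) + 1}{3} = \frac{4}{3} - \frac{\left(C^{2} + C^{2}\right) + 1}{3} = \frac{4}{3} - \frac{2 C^{2} + 1}{3} = \frac{4}{3} - \frac{1 + 2 C^{2}}{3} = \frac{4}{3} - \left(\frac{1}{3} + \frac{2 C^{2}}{3}\right) = 1 - \frac{2 C^{2}}{3}$)
$B = \frac{2581}{3}$ ($B = 27 + 3 \left(\left(1 - \frac{2 \left(-5\right)^{2}}{3}\right) - 1\right)^{2} = 27 + 3 \left(\left(1 - \frac{50}{3}\right) - 1\right)^{2} = 27 + 3 \left(- \frac{47}{3} - 1\right)^{2} = 27 + 3 \left(- \frac{50}{3}\right)^{2} = 27 + 3 \cdot \frac{2500}{9} = 27 + \frac{2500}{3} = \frac{2581}{3} \approx 860.33$)
$W{\left(h,s \right)} = 3 + 2 h s$ ($W{\left(h,s \right)} = h 2 s + 3 = 2 h s + 3 = 3 + 2 h s$)
$W^{2}{\left(B,v \right)} = \left(3 + 2 \cdot \frac{2581}{3} \left(-12\right)\right)^{2} = \left(3 - 20648\right)^{2} = \left(-20645\right)^{2} = 426216025$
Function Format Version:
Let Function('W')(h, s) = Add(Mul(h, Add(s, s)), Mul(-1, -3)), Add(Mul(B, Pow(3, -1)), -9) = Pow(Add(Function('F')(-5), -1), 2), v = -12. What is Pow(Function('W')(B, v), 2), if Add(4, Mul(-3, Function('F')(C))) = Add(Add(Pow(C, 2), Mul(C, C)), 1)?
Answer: 426216025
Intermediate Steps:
Function('F')(C) = Add(1, Mul(Rational(-2, 3), Pow(C, 2))) (Function('F')(C) = Add(Rational(4, 3), Mul(Rational(-1, 3), Add(Add(Pow(C, 2), Mul(C, C)), 1))) = Add(Rational(4, 3), Mul(Rational(-1, 3), Add(Add(Pow(C, 2), Pow(C, 2)), 1))) = Add(Rational(4, 3), Mul(Rational(-1, 3), Add(Mul(2, Pow(C, 2)), 1))) = Add(Rational(4, 3), Mul(Rational(-1, 3), Add(1, Mul(2, Pow(C, 2))))) = Add(Rational(4, 3), Add(Rational(-1, 3), Mul(Rational(-2, 3), Pow(C, 2)))) = Add(1, Mul(Rational(-2, 3), Pow(C, 2))))
B = Rational(2581, 3) (B = Add(27, Mul(3, Pow(Add(Add(1, Mul(Rational(-2, 3), Pow(-5, 2))), -1), 2))) = Add(27, Mul(3, Pow(Add(Add(1, Mul(Rational(-2, 3), 25)), -1), 2))) = Add(27, Mul(3, Pow(Add(Add(1, Rational(-50, 3)), -1), 2))) = Add(27, Mul(3, Pow(Add(Rational(-47, 3), -1), 2))) = Add(27, Mul(3, Pow(Rational(-50, 3), 2))) = Add(27, Mul(3, Rational(2500, 9))) = Add(27, Rational(2500, 3)) = Rational(2581, 3) ≈ 860.33)
Function('W')(h, s) = Add(3, Mul(2, h, s)) (Function('W')(h, s) = Add(Mul(h, Mul(2, s)), 3) = Add(Mul(2, h, s), 3) = Add(3, Mul(2, h, s)))
Pow(Function('W')(B, v), 2) = Pow(Add(3, Mul(2, Rational(2581, 3), -12)), 2) = Pow(Add(3, -20648), 2) = Pow(-20645, 2) = 426216025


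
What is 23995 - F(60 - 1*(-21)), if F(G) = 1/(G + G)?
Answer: 3887189/162 ≈ 23995.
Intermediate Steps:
F(G) = 1/(2*G)
23995 - F(60 - 1*(-21)) = 23995 - 1/(2*(60 - 1*(-21))) = 23995 - 1/(2*(60 + 21)) = 23995 - 1/(2*81) = 23995 - 1*1/162 = 23995 - 1/162 = 3887189/162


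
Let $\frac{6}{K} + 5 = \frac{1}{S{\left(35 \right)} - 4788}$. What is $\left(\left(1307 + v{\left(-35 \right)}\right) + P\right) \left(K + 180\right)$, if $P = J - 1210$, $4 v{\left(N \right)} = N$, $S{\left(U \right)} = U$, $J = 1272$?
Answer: $\frac{3853463107}{15844} \approx 2.4321 \cdot 10^{5}$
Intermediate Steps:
$v{\left(N \right)} = \frac{N}{4}$
$K = - \frac{4753}{3961}$ ($K = \frac{6}{-5 + \frac{1}{35 - 4788}} = \frac{6}{-5 + \frac{1}{-4753}} = \frac{6}{-5 - \frac{1}{4753}} = \frac{6}{- \frac{23766}{4753}} = 6 \left(- \frac{4753}{23766}\right) = - \frac{4753}{3961} \approx -1.1999$)
$P = 62$ ($P = 1272 - 1210 = 62$)
$\left(\left(1307 + v{\left(-35 \right)}\right) + P\right) \left(K + 180\right) = \left(\left(1307 + \frac{1}{4} \left(-35\right)\right) + 62\right) \left(- \frac{4753}{3961} + 180\right) = \left(\left(1307 - \frac{35}{4}\right) + 62\right) \frac{708227}{3961} = \left(\frac{5193}{4} + 62\right) \frac{708227}{3961} = \frac{5441}{4} \cdot \frac{708227}{3961} = \frac{3853463107}{15844}$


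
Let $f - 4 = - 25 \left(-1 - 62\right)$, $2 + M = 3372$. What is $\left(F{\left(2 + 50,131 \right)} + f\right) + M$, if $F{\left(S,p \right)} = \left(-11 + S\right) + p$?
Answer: $5121$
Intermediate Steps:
$M = 3370$ ($M = -2 + 3372 = 3370$)
$F{\left(S,p \right)} = -11 + S + p$
$f = 1579$ ($f = 4 - 25 \left(-1 - 62\right) = 4 - -1575 = 4 + 1575 = 1579$)
$\left(F{\left(2 + 50,131 \right)} + f\right) + M = \left(\left(-11 + \left(2 + 50\right) + 131\right) + 1579\right) + 3370 = \left(\left(-11 + 52 + 131\right) + 1579\right) + 3370 = \left(172 + 1579\right) + 3370 = 1751 + 3370 = 5121$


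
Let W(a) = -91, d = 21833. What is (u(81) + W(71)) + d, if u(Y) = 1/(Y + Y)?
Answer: 3522205/162 ≈ 21742.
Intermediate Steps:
u(Y) = 1/(2*Y)
(u(81) + W(71)) + d = ((½)/81 - 91) + 21833 = ((½)*(1/81) - 91) + 21833 = (1/162 - 91) + 21833 = -14741/162 + 21833 = 3522205/162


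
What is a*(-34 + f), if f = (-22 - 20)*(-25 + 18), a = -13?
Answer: -3380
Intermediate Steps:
f = 294 (f = -42*(-7) = 294)
a*(-34 + f) = -13*(-34 + 294) = -13*260 = -3380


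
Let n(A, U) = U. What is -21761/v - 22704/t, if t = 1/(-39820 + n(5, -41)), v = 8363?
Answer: 7568549634511/8363 ≈ 9.0500e+8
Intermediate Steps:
t = -1/39861 (t = 1/(-39820 - 41) = 1/(-39861) = -1/39861 ≈ -2.5087e-5)
-21761/v - 22704/t = -21761/8363 - 22704/(-1/39861) = -21761*1/8363 - 22704*(-39861) = -21761/8363 + 905004144 = 7568549634511/8363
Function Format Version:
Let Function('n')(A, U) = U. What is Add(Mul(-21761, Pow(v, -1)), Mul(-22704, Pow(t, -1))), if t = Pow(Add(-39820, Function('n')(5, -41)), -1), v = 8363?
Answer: Rational(7568549634511, 8363) ≈ 9.0500e+8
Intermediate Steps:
t = Rational(-1, 39861) (t = Pow(Add(-39820, -41), -1) = Pow(-39861, -1) = Rational(-1, 39861) ≈ -2.5087e-5)
Add(Mul(-21761, Pow(v, -1)), Mul(-22704, Pow(t, -1))) = Add(Mul(-21761, Pow(8363, -1)), Mul(-22704, Pow(Rational(-1, 39861), -1))) = Add(Mul(-21761, Rational(1, 8363)), Mul(-22704, -39861)) = Add(Rational(-21761, 8363), 905004144) = Rational(7568549634511, 8363)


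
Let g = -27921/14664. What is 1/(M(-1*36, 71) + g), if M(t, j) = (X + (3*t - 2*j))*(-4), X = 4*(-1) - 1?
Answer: 4888/4976453 ≈ 0.00098222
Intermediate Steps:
g = -9307/4888 (g = -27921*1/14664 = -9307/4888 ≈ -1.9041)
X = -5 (X = -4 - 1 = -5)
M(t, j) = 20 - 12*t + 8*j (M(t, j) = (-5 + (3*t - 2*j))*(-4) = (-5 + (-2*j + 3*t))*(-4) = (-5 - 2*j + 3*t)*(-4) = 20 - 12*t + 8*j)
1/(M(-1*36, 71) + g) = 1/((20 - (-12)*36 + 8*71) - 9307/4888) = 1/((20 - 12*(-36) + 568) - 9307/4888) = 1/((20 + 432 + 568) - 9307/4888) = 1/(1020 - 9307/4888) = 1/(4976453/4888) = 4888/4976453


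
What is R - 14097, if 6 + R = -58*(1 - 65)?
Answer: -10391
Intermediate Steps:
R = 3706 (R = -6 - 58*(1 - 65) = -6 - 58*(-64) = -6 + 3712 = 3706)
R - 14097 = 3706 - 14097 = -10391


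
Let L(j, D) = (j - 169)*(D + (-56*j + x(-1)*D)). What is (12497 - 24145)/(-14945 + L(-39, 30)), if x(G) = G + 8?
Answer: 11648/519137 ≈ 0.022437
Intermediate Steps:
x(G) = 8 + G
L(j, D) = (-169 + j)*(-56*j + 8*D) (L(j, D) = (j - 169)*(D + (-56*j + (8 - 1)*D)) = (-169 + j)*(D + (-56*j + 7*D)) = (-169 + j)*(-56*j + 8*D))
(12497 - 24145)/(-14945 + L(-39, 30)) = (12497 - 24145)/(-14945 + (-1352*30 - 56*(-39)**2 + 9464*(-39) + 8*30*(-39))) = -11648/(-14945 + (-40560 - 56*1521 - 369096 - 9360)) = -11648/(-14945 + (-40560 - 85176 - 369096 - 9360)) = -11648/(-14945 - 504192) = -11648/(-519137) = -11648*(-1/519137) = 11648/519137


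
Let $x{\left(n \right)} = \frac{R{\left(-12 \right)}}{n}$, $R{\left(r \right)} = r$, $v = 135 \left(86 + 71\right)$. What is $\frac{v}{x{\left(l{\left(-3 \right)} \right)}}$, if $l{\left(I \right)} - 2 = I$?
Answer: $\frac{7065}{4} \approx 1766.3$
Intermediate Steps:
$v = 21195$ ($v = 135 \cdot 157 = 21195$)
$l{\left(I \right)} = 2 + I$
$x{\left(n \right)} = - \frac{12}{n}$
$\frac{v}{x{\left(l{\left(-3 \right)} \right)}} = \frac{21195}{\left(-12\right) \frac{1}{2 - 3}} = \frac{21195}{\left(-12\right) \frac{1}{-1}} = \frac{21195}{\left(-12\right) \left(-1\right)} = \frac{21195}{12} = 21195 \cdot \frac{1}{12} = \frac{7065}{4}$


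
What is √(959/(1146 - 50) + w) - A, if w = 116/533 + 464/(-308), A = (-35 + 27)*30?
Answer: 240 + I*√11153384242/164164 ≈ 240.0 + 0.64332*I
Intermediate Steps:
A = -240 (A = -8*30 = -240)
w = -52896/41041 (w = 116*(1/533) + 464*(-1/308) = 116/533 - 116/77 = -52896/41041 ≈ -1.2889)
√(959/(1146 - 50) + w) - A = √(959/(1146 - 50) - 52896/41041) - 1*(-240) = √(959/1096 - 52896/41041) + 240 = √(959*(1/1096) - 52896/41041) + 240 = √(7/8 - 52896/41041) + 240 = √(-135881/328328) + 240 = I*√11153384242/164164 + 240 = 240 + I*√11153384242/164164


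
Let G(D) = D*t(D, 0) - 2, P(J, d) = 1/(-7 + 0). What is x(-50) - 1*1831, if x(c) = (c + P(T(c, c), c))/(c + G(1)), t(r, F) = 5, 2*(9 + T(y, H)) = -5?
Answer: -602048/329 ≈ -1829.9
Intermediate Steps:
T(y, H) = -23/2 (T(y, H) = -9 + (½)*(-5) = -9 - 5/2 = -23/2)
P(J, d) = -⅐ (P(J, d) = 1/(-7) = -⅐)
G(D) = -2 + 5*D (G(D) = D*5 - 2 = 5*D - 2 = -2 + 5*D)
x(c) = (-⅐ + c)/(3 + c) (x(c) = (c - ⅐)/(c + (-2 + 5*1)) = (-⅐ + c)/(c + (-2 + 5)) = (-⅐ + c)/(c + 3) = (-⅐ + c)/(3 + c))
x(-50) - 1*1831 = (-⅐ - 50)/(3 - 50) - 1*1831 = -351/7/(-47) - 1831 = -1/47*(-351/7) - 1831 = 351/329 - 1831 = -602048/329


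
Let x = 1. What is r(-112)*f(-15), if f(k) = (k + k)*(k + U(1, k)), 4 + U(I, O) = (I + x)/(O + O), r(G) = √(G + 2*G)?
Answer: 2288*I*√21 ≈ 10485.0*I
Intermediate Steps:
r(G) = √3*√G (r(G) = √(3*G) = √3*√G)
U(I, O) = -4 + (1 + I)/(2*O) (U(I, O) = -4 + (I + 1)/(O + O) = -4 + (1 + I)/((2*O)) = -4 + (1 + I)*(1/(2*O)) = -4 + (1 + I)/(2*O))
f(k) = 2*k*(k + (2 - 8*k)/(2*k)) (f(k) = (k + k)*(k + (1 + 1 - 8*k)/(2*k)) = (2*k)*(k + (2 - 8*k)/(2*k)) = 2*k*(k + (2 - 8*k)/(2*k)))
r(-112)*f(-15) = (√3*√(-112))*(2 - 8*(-15) + 2*(-15)²) = (√3*(4*I*√7))*(2 + 120 + 2*225) = (4*I*√21)*(2 + 120 + 450) = (4*I*√21)*572 = 2288*I*√21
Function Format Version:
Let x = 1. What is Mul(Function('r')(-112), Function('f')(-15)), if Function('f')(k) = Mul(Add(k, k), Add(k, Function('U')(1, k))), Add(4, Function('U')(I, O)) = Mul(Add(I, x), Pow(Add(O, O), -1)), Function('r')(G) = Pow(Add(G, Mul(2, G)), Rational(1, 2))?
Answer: Mul(2288, I, Pow(21, Rational(1, 2))) ≈ Mul(10485., I)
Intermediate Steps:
Function('r')(G) = Mul(Pow(3, Rational(1, 2)), Pow(G, Rational(1, 2))) (Function('r')(G) = Pow(Mul(3, G), Rational(1, 2)) = Mul(Pow(3, Rational(1, 2)), Pow(G, Rational(1, 2))))
Function('U')(I, O) = Add(-4, Mul(Rational(1, 2), Pow(O, -1), Add(1, I))) (Function('U')(I, O) = Add(-4, Mul(Add(I, 1), Pow(Add(O, O), -1))) = Add(-4, Mul(Add(1, I), Pow(Mul(2, O), -1))) = Add(-4, Mul(Add(1, I), Mul(Rational(1, 2), Pow(O, -1)))) = Add(-4, Mul(Rational(1, 2), Pow(O, -1), Add(1, I))))
Function('f')(k) = Mul(2, k, Add(k, Mul(Rational(1, 2), Pow(k, -1), Add(2, Mul(-8, k))))) (Function('f')(k) = Mul(Add(k, k), Add(k, Mul(Rational(1, 2), Pow(k, -1), Add(1, 1, Mul(-8, k))))) = Mul(Mul(2, k), Add(k, Mul(Rational(1, 2), Pow(k, -1), Add(2, Mul(-8, k))))) = Mul(2, k, Add(k, Mul(Rational(1, 2), Pow(k, -1), Add(2, Mul(-8, k))))))
Mul(Function('r')(-112), Function('f')(-15)) = Mul(Mul(Pow(3, Rational(1, 2)), Pow(-112, Rational(1, 2))), Add(2, Mul(-8, -15), Mul(2, Pow(-15, 2)))) = Mul(Mul(Pow(3, Rational(1, 2)), Mul(4, I, Pow(7, Rational(1, 2)))), Add(2, 120, Mul(2, 225))) = Mul(Mul(4, I, Pow(21, Rational(1, 2))), Add(2, 120, 450)) = Mul(Mul(4, I, Pow(21, Rational(1, 2))), 572) = Mul(2288, I, Pow(21, Rational(1, 2)))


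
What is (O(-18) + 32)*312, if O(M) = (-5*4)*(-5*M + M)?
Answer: -439296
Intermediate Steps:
O(M) = 80*M (O(M) = -(-80)*M = 80*M)
(O(-18) + 32)*312 = (80*(-18) + 32)*312 = (-1440 + 32)*312 = -1408*312 = -439296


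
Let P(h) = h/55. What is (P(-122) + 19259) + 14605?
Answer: 1862398/55 ≈ 33862.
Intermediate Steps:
P(h) = h/55 (P(h) = h*(1/55) = h/55)
(P(-122) + 19259) + 14605 = ((1/55)*(-122) + 19259) + 14605 = (-122/55 + 19259) + 14605 = 1059123/55 + 14605 = 1862398/55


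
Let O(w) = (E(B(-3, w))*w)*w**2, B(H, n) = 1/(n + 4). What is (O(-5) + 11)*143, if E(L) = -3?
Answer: 55198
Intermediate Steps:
B(H, n) = 1/(4 + n)
O(w) = -3*w**3 (O(w) = (-3*w)*w**2 = -3*w**3)
(O(-5) + 11)*143 = (-3*(-5)**3 + 11)*143 = (-3*(-125) + 11)*143 = (375 + 11)*143 = 386*143 = 55198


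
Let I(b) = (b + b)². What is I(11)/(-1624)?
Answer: -121/406 ≈ -0.29803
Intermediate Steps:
I(b) = 4*b² (I(b) = (2*b)² = 4*b²)
I(11)/(-1624) = (4*11²)/(-1624) = (4*121)*(-1/1624) = 484*(-1/1624) = -121/406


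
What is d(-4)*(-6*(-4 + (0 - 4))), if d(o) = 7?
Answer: 336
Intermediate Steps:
d(-4)*(-6*(-4 + (0 - 4))) = 7*(-6*(-4 + (0 - 4))) = 7*(-6*(-4 - 4)) = 7*(-6*(-8)) = 7*48 = 336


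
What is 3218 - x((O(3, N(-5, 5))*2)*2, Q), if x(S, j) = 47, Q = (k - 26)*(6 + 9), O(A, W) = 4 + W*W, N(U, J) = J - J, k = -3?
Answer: 3171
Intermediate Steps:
N(U, J) = 0
O(A, W) = 4 + W**2
Q = -435 (Q = (-3 - 26)*(6 + 9) = -29*15 = -435)
3218 - x((O(3, N(-5, 5))*2)*2, Q) = 3218 - 1*47 = 3218 - 47 = 3171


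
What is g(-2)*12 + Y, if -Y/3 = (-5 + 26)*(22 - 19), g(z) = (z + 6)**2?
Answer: 3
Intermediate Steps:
g(z) = (6 + z)**2
Y = -189 (Y = -3*(-5 + 26)*(22 - 19) = -63*3 = -3*63 = -189)
g(-2)*12 + Y = (6 - 2)**2*12 - 189 = 4**2*12 - 189 = 16*12 - 189 = 192 - 189 = 3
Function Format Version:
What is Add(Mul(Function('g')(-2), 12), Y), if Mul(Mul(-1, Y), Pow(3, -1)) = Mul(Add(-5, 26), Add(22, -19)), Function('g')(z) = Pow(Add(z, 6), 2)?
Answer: 3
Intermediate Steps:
Function('g')(z) = Pow(Add(6, z), 2)
Y = -189 (Y = Mul(-3, Mul(Add(-5, 26), Add(22, -19))) = Mul(-3, Mul(21, 3)) = Mul(-3, 63) = -189)
Add(Mul(Function('g')(-2), 12), Y) = Add(Mul(Pow(Add(6, -2), 2), 12), -189) = Add(Mul(Pow(4, 2), 12), -189) = Add(Mul(16, 12), -189) = Add(192, -189) = 3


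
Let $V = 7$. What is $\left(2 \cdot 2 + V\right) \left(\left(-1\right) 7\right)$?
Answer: $-77$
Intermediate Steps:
$\left(2 \cdot 2 + V\right) \left(\left(-1\right) 7\right) = \left(2 \cdot 2 + 7\right) \left(\left(-1\right) 7\right) = \left(4 + 7\right) \left(-7\right) = 11 \left(-7\right) = -77$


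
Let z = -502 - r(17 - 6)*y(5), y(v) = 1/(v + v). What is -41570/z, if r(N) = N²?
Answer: 415700/5141 ≈ 80.860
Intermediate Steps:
y(v) = 1/(2*v)
z = -5141/10 (z = -502 - (17 - 6)²*(½)/5 = -502 - 11²*(½)*(⅕) = -502 - 121/10 = -5141/10 ≈ -514.10)
-41570/z = -41570/(-5141/10) = -41570*(-10/5141) = 415700/5141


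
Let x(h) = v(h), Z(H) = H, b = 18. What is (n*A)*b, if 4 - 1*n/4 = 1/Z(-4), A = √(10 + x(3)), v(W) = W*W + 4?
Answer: 306*√23 ≈ 1467.5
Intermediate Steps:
v(W) = 4 + W² (v(W) = W² + 4 = 4 + W²)
x(h) = 4 + h²
A = √23 (A = √(10 + (4 + 3²)) = √(10 + (4 + 9)) = √(10 + 13) = √23 ≈ 4.7958)
n = 17 (n = 16 - 4/(-4) = 16 - 4*(-¼) = 16 + 1 = 17)
(n*A)*b = (17*√23)*18 = 306*√23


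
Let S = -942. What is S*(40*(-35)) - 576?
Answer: 1318224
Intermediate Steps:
S*(40*(-35)) - 576 = -37680*(-35) - 576 = -942*(-1400) - 576 = 1318800 - 576 = 1318224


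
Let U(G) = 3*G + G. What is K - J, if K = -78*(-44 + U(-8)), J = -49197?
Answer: 55125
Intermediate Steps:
U(G) = 4*G
K = 5928 (K = -78*(-44 + 4*(-8)) = -78*(-44 - 32) = -78*(-76) = 5928)
K - J = 5928 - 1*(-49197) = 5928 + 49197 = 55125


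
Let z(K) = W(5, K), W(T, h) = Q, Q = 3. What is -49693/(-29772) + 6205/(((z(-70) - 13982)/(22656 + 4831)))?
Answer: -5077123433173/416182788 ≈ -12199.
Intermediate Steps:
W(T, h) = 3
z(K) = 3
-49693/(-29772) + 6205/(((z(-70) - 13982)/(22656 + 4831))) = -49693/(-29772) + 6205/(((3 - 13982)/(22656 + 4831))) = -49693*(-1/29772) + 6205/((-13979/27487)) = 49693/29772 + 6205/((-13979*1/27487)) = 49693/29772 + 6205/(-13979/27487) = 49693/29772 + 6205*(-27487/13979) = 49693/29772 - 170556835/13979 = -5077123433173/416182788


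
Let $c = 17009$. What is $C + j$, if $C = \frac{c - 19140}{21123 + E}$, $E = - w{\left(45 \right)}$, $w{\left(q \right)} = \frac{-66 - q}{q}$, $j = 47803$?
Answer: $\frac{15147878281}{316882} \approx 47803.0$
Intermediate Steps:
$w{\left(q \right)} = \frac{-66 - q}{q}$
$E = \frac{37}{15}$ ($E = - \frac{-66 - 45}{45} = - \frac{-111}{45} = \left(-1\right) \left(- \frac{37}{15}\right) = \frac{37}{15} \approx 2.4667$)
$C = - \frac{31965}{316882}$ ($C = \frac{17009 - 19140}{21123 + \frac{37}{15}} = - \frac{2131}{\frac{316882}{15}} = \left(-2131\right) \frac{15}{316882} = - \frac{31965}{316882} \approx -0.10087$)
$C + j = - \frac{31965}{316882} + 47803 = \frac{15147878281}{316882}$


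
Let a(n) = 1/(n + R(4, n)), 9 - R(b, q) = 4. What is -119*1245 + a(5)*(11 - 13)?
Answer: -740776/5 ≈ -1.4816e+5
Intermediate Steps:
R(b, q) = 5 (R(b, q) = 9 - 1*4 = 9 - 4 = 5)
a(n) = 1/(5 + n) (a(n) = 1/(n + 5) = 1/(5 + n))
-119*1245 + a(5)*(11 - 13) = -119*1245 + (11 - 13)/(5 + 5) = -148155 - 2/10 = -148155 + (⅒)*(-2) = -148155 - ⅕ = -740776/5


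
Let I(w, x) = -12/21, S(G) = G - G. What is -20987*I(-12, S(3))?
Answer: 83948/7 ≈ 11993.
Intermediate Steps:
S(G) = 0
I(w, x) = -4/7 (I(w, x) = -12*1/21 = -4/7)
-20987*I(-12, S(3)) = -20987*(-4/7) = 83948/7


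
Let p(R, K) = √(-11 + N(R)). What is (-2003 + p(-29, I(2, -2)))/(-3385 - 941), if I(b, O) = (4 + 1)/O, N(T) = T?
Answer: 2003/4326 - I*√10/2163 ≈ 0.46301 - 0.001462*I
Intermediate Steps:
I(b, O) = 5/O
p(R, K) = √(-11 + R)
(-2003 + p(-29, I(2, -2)))/(-3385 - 941) = (-2003 + √(-11 - 29))/(-3385 - 941) = (-2003 + √(-40))/(-4326) = (-2003 + 2*I*√10)*(-1/4326) = 2003/4326 - I*√10/2163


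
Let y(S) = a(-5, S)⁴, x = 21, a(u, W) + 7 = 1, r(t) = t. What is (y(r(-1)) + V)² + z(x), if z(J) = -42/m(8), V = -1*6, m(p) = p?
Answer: 6656379/4 ≈ 1.6641e+6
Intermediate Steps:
V = -6
a(u, W) = -6 (a(u, W) = -7 + 1 = -6)
y(S) = 1296 (y(S) = (-6)⁴ = 1296)
z(J) = -21/4 (z(J) = -42/8 = -42*⅛ = -21/4)
(y(r(-1)) + V)² + z(x) = (1296 - 6)² - 21/4 = 1290² - 21/4 = 1664100 - 21/4 = 6656379/4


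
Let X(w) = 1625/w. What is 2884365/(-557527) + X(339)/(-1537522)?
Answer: -1503389510138045/290594199523866 ≈ -5.1735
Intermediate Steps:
2884365/(-557527) + X(339)/(-1537522) = 2884365/(-557527) + (1625/339)/(-1537522) = 2884365*(-1/557527) + (1625*(1/339))*(-1/1537522) = -2884365/557527 + (1625/339)*(-1/1537522) = -2884365/557527 - 1625/521219958 = -1503389510138045/290594199523866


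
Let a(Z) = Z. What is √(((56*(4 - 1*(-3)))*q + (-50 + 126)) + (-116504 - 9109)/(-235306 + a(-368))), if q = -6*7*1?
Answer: I*√11236994217246/26186 ≈ 128.01*I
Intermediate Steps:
q = -42 (q = -42*1 = -42)
√(((56*(4 - 1*(-3)))*q + (-50 + 126)) + (-116504 - 9109)/(-235306 + a(-368))) = √(((56*(4 - 1*(-3)))*(-42) + (-50 + 126)) + (-116504 - 9109)/(-235306 - 368)) = √(((56*(4 + 3))*(-42) + 76) - 125613/(-235674)) = √(((56*7)*(-42) + 76) - 125613*(-1/235674)) = √((392*(-42) + 76) + 13957/26186) = √((-16464 + 76) + 13957/26186) = √(-16388 + 13957/26186) = √(-429122211/26186) = I*√11236994217246/26186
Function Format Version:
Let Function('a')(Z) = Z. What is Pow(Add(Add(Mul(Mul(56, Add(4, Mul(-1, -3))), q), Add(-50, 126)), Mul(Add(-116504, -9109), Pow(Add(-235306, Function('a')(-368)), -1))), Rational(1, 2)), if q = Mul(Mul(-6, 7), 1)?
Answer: Mul(Rational(1, 26186), I, Pow(11236994217246, Rational(1, 2))) ≈ Mul(128.01, I)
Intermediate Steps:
q = -42 (q = Mul(-42, 1) = -42)
Pow(Add(Add(Mul(Mul(56, Add(4, Mul(-1, -3))), q), Add(-50, 126)), Mul(Add(-116504, -9109), Pow(Add(-235306, Function('a')(-368)), -1))), Rational(1, 2)) = Pow(Add(Add(Mul(Mul(56, Add(4, Mul(-1, -3))), -42), Add(-50, 126)), Mul(Add(-116504, -9109), Pow(Add(-235306, -368), -1))), Rational(1, 2)) = Pow(Add(Add(Mul(Mul(56, Add(4, 3)), -42), 76), Mul(-125613, Pow(-235674, -1))), Rational(1, 2)) = Pow(Add(Add(Mul(Mul(56, 7), -42), 76), Mul(-125613, Rational(-1, 235674))), Rational(1, 2)) = Pow(Add(Add(Mul(392, -42), 76), Rational(13957, 26186)), Rational(1, 2)) = Pow(Add(Add(-16464, 76), Rational(13957, 26186)), Rational(1, 2)) = Pow(Add(-16388, Rational(13957, 26186)), Rational(1, 2)) = Pow(Rational(-429122211, 26186), Rational(1, 2)) = Mul(Rational(1, 26186), I, Pow(11236994217246, Rational(1, 2)))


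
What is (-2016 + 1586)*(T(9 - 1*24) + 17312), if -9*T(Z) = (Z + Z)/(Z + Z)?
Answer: -66997010/9 ≈ -7.4441e+6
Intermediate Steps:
T(Z) = -1/9 (T(Z) = -(Z + Z)/(9*(Z + Z)) = -2*Z/(9*(2*Z)) = -2*Z*1/(2*Z)/9 = -1/9*1 = -1/9)
(-2016 + 1586)*(T(9 - 1*24) + 17312) = (-2016 + 1586)*(-1/9 + 17312) = -430*155807/9 = -66997010/9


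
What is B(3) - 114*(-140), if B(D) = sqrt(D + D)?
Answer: 15960 + sqrt(6) ≈ 15962.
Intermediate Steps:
B(D) = sqrt(2)*sqrt(D) (B(D) = sqrt(2*D) = sqrt(2)*sqrt(D))
B(3) - 114*(-140) = sqrt(2)*sqrt(3) - 114*(-140) = sqrt(6) + 15960 = 15960 + sqrt(6)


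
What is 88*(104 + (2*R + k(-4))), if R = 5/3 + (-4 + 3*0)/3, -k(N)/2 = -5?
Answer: 30272/3 ≈ 10091.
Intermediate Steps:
k(N) = 10 (k(N) = -2*(-5) = 10)
R = 1/3 (R = 5*(1/3) + (-4 + 0)*(1/3) = 5/3 - 4*1/3 = 5/3 - 4/3 = 1/3 ≈ 0.33333)
88*(104 + (2*R + k(-4))) = 88*(104 + (2*(1/3) + 10)) = 88*(104 + (2/3 + 10)) = 88*(104 + 32/3) = 88*(344/3) = 30272/3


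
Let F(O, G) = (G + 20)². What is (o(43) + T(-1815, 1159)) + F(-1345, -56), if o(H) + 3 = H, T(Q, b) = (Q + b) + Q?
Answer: -1135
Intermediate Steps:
T(Q, b) = b + 2*Q
o(H) = -3 + H
F(O, G) = (20 + G)²
(o(43) + T(-1815, 1159)) + F(-1345, -56) = ((-3 + 43) + (1159 + 2*(-1815))) + (20 - 56)² = (40 + (1159 - 3630)) + (-36)² = (40 - 2471) + 1296 = -2431 + 1296 = -1135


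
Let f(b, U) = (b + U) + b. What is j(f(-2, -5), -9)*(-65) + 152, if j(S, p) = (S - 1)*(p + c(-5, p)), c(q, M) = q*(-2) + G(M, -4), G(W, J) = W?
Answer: -5048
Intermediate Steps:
f(b, U) = U + 2*b (f(b, U) = (U + b) + b = U + 2*b)
c(q, M) = M - 2*q (c(q, M) = q*(-2) + M = -2*q + M = M - 2*q)
j(S, p) = (-1 + S)*(10 + 2*p) (j(S, p) = (S - 1)*(p + (p - 2*(-5))) = (-1 + S)*(p + (p + 10)) = (-1 + S)*(p + (10 + p)) = (-1 + S)*(10 + 2*p))
j(f(-2, -5), -9)*(-65) + 152 = (-10 - 2*(-9) + 10*(-5 + 2*(-2)) + 2*(-5 + 2*(-2))*(-9))*(-65) + 152 = (-10 + 18 + 10*(-5 - 4) + 2*(-5 - 4)*(-9))*(-65) + 152 = (-10 + 18 + 10*(-9) + 2*(-9)*(-9))*(-65) + 152 = (-10 + 18 - 90 + 162)*(-65) + 152 = 80*(-65) + 152 = -5200 + 152 = -5048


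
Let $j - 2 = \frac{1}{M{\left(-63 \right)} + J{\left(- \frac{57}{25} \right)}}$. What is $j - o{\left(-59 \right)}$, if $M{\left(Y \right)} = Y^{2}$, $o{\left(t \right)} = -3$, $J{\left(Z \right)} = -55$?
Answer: $\frac{19571}{3914} \approx 5.0003$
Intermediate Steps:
$j = \frac{7829}{3914}$ ($j = 2 + \frac{1}{\left(-63\right)^{2} - 55} = 2 + \frac{1}{3969 - 55} = 2 + \frac{1}{3914} = \frac{7829}{3914} \approx 2.0003$)
$j - o{\left(-59 \right)} = \frac{7829}{3914} - -3 = \frac{7829}{3914} + 3 = \frac{19571}{3914}$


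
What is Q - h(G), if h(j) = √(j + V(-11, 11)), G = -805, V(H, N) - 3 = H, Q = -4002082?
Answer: -4002082 - I*√813 ≈ -4.0021e+6 - 28.513*I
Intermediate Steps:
V(H, N) = 3 + H
h(j) = √(-8 + j) (h(j) = √(j + (3 - 11)) = √(j - 8) = √(-8 + j))
Q - h(G) = -4002082 - √(-8 - 805) = -4002082 - √(-813) = -4002082 - I*√813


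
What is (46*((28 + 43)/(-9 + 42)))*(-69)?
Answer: -75118/11 ≈ -6828.9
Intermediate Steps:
(46*((28 + 43)/(-9 + 42)))*(-69) = (46*(71/33))*(-69) = (3266/33)*(-69) = -75118/11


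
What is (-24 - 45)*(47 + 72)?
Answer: -8211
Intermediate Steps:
(-24 - 45)*(47 + 72) = -69*119 = -8211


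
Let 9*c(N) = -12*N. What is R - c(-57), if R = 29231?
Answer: 29155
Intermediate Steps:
c(N) = -4*N/3 (c(N) = (-12*N)/9 = -4*N/3)
R - c(-57) = 29231 - (-4)*(-57)/3 = 29231 - 1*76 = 29231 - 76 = 29155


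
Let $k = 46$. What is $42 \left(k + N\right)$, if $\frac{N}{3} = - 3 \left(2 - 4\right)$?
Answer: $2688$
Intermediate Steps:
$N = 18$ ($N = 3 \left(- 3 \left(2 - 4\right)\right) = 3 \left(\left(-3\right) \left(-2\right)\right) = 3 \cdot 6 = 18$)
$42 \left(k + N\right) = 42 \left(46 + 18\right) = 42 \cdot 64 = 2688$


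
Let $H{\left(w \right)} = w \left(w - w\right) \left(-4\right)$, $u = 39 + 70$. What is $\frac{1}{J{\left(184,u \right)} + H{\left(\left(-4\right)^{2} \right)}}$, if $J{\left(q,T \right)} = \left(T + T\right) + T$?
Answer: $\frac{1}{327} \approx 0.0030581$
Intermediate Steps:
$u = 109$
$J{\left(q,T \right)} = 3 T$ ($J{\left(q,T \right)} = 2 T + T = 3 T$)
$H{\left(w \right)} = 0$ ($H{\left(w \right)} = w 0 \left(-4\right) = 0 \left(-4\right) = 0$)
$\frac{1}{J{\left(184,u \right)} + H{\left(\left(-4\right)^{2} \right)}} = \frac{1}{3 \cdot 109 + 0} = \frac{1}{327 + 0} = \frac{1}{327}$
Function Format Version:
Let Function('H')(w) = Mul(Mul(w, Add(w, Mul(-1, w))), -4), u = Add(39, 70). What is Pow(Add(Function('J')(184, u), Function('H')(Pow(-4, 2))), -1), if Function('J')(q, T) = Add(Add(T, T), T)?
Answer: Rational(1, 327) ≈ 0.0030581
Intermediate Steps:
u = 109
Function('J')(q, T) = Mul(3, T) (Function('J')(q, T) = Add(Mul(2, T), T) = Mul(3, T))
Function('H')(w) = 0 (Function('H')(w) = Mul(Mul(w, 0), -4) = Mul(0, -4) = 0)
Pow(Add(Function('J')(184, u), Function('H')(Pow(-4, 2))), -1) = Pow(Add(Mul(3, 109), 0), -1) = Pow(Add(327, 0), -1) = Pow(327, -1) = Rational(1, 327)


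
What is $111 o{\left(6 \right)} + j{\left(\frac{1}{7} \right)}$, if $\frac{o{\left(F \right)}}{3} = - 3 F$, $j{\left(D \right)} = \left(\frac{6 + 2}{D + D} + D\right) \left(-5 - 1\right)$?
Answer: $- \frac{43140}{7} \approx -6162.9$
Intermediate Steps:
$j{\left(D \right)} = - \frac{24}{D} - 6 D$ ($j{\left(D \right)} = \left(\frac{8}{2 D} + D\right) \left(-6\right) = \left(8 \frac{1}{2 D} + D\right) \left(-6\right) = \left(\frac{4}{D} + D\right) \left(-6\right) = \left(D + \frac{4}{D}\right) \left(-6\right) = - \frac{24}{D} - 6 D$)
$o{\left(F \right)} = - 9 F$ ($o{\left(F \right)} = 3 \left(- 3 F\right) = - 9 F$)
$111 o{\left(6 \right)} + j{\left(\frac{1}{7} \right)} = 111 \left(\left(-9\right) 6\right) - \left(168 + \frac{6}{7}\right) = 111 \left(-54\right) - \left(\frac{6}{7} + 24 \frac{1}{\frac{1}{7}}\right) = -5994 - \frac{1182}{7} = - \frac{43140}{7}$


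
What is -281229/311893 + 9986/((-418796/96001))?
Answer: -149559493975891/65309770414 ≈ -2290.0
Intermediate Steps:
-281229/311893 + 9986/((-418796/96001)) = -281229*1/311893 + 9986/((-418796*1/96001)) = -281229/311893 + 9986/(-418796/96001) = -281229/311893 + 9986*(-96001/418796) = -281229/311893 - 479332993/209398 = -149559493975891/65309770414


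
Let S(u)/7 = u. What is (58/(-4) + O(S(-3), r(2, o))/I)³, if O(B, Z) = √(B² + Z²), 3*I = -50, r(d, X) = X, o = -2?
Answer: -389789/125 - 118566*√445/3125 ≈ -3918.7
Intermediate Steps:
I = -50/3 (I = (⅓)*(-50) = -50/3 ≈ -16.667)
S(u) = 7*u
(58/(-4) + O(S(-3), r(2, o))/I)³ = (58/(-4) + √((7*(-3))² + (-2)²)/(-50/3))³ = (58*(-¼) + √((-21)² + 4)*(-3/50))³ = (-29/2 + √(441 + 4)*(-3/50))³ = (-29/2 + √445*(-3/50))³ = (-29/2 - 3*√445/50)³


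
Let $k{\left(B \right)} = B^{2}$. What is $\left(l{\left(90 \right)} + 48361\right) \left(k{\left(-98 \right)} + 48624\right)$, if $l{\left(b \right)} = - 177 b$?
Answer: $1888392268$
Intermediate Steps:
$\left(l{\left(90 \right)} + 48361\right) \left(k{\left(-98 \right)} + 48624\right) = \left(\left(-177\right) 90 + 48361\right) \left(\left(-98\right)^{2} + 48624\right) = \left(-15930 + 48361\right) \left(9604 + 48624\right) = 32431 \cdot 58228 = 1888392268$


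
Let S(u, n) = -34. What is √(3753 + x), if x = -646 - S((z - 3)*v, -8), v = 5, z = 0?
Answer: 3*√349 ≈ 56.045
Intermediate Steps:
x = -612 (x = -646 - 1*(-34) = -646 + 34 = -612)
√(3753 + x) = √(3753 - 612) = √3141 = 3*√349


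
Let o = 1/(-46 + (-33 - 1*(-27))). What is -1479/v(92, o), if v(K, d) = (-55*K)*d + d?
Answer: -76908/5059 ≈ -15.202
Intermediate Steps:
o = -1/52 (o = 1/(-46 + (-33 + 27)) = 1/(-46 - 6) = 1/(-52) = -1/52 ≈ -0.019231)
v(K, d) = d - 55*K*d (v(K, d) = -55*K*d + d = d - 55*K*d)
-1479/v(92, o) = -1479*(-52/(1 - 55*92)) = -1479*(-52/(1 - 5060)) = -1479/((-1/52*(-5059))) = -1479/5059/52 = -1479*52/5059 = -76908/5059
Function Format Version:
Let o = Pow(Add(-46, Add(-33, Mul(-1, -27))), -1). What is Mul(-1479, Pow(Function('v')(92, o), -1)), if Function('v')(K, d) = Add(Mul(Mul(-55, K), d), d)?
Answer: Rational(-76908, 5059) ≈ -15.202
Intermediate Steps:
o = Rational(-1, 52) (o = Pow(Add(-46, Add(-33, 27)), -1) = Pow(Add(-46, -6), -1) = Pow(-52, -1) = Rational(-1, 52) ≈ -0.019231)
Function('v')(K, d) = Add(d, Mul(-55, K, d)) (Function('v')(K, d) = Add(Mul(-55, K, d), d) = Add(d, Mul(-55, K, d)))
Mul(-1479, Pow(Function('v')(92, o), -1)) = Mul(-1479, Pow(Mul(Rational(-1, 52), Add(1, Mul(-55, 92))), -1)) = Mul(-1479, Pow(Mul(Rational(-1, 52), Add(1, -5060)), -1)) = Mul(-1479, Pow(Mul(Rational(-1, 52), -5059), -1)) = Mul(-1479, Pow(Rational(5059, 52), -1)) = Mul(-1479, Rational(52, 5059)) = Rational(-76908, 5059)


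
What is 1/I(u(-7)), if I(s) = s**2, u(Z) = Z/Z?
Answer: 1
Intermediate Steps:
u(Z) = 1
1/I(u(-7)) = 1/(1**2) = 1/1 = 1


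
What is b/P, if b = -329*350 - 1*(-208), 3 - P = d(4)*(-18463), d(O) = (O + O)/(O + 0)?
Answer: -114942/36929 ≈ -3.1125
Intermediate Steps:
d(O) = 2 (d(O) = (2*O)/O = 2)
P = 36929 (P = 3 - 2*(-18463) = 3 - 1*(-36926) = 3 + 36926 = 36929)
b = -114942 (b = -115150 + 208 = -114942)
b/P = -114942/36929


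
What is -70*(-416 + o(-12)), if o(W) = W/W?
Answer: 29050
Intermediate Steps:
o(W) = 1
-70*(-416 + o(-12)) = -70*(-416 + 1) = -70*(-415) = 29050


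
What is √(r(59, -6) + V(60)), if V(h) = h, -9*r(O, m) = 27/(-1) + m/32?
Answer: 55*√3/12 ≈ 7.9386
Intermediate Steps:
r(O, m) = 3 - m/288 (r(O, m) = -(27/(-1) + m/32)/9 = -(27*(-1) + m*(1/32))/9 = -(-27 + m/32)/9 = 3 - m/288)
√(r(59, -6) + V(60)) = √((3 - 1/288*(-6)) + 60) = √((3 + 1/48) + 60) = √(145/48 + 60) = √(3025/48) = 55*√3/12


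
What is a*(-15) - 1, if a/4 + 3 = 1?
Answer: 119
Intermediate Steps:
a = -8 (a = -12 + 4*1 = -12 + 4 = -8)
a*(-15) - 1 = -8*(-15) - 1 = 120 - 1 = 119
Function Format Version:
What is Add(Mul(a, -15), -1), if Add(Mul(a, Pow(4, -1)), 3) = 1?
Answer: 119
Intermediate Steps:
a = -8 (a = Add(-12, Mul(4, 1)) = Add(-12, 4) = -8)
Add(Mul(a, -15), -1) = Add(Mul(-8, -15), -1) = Add(120, -1) = 119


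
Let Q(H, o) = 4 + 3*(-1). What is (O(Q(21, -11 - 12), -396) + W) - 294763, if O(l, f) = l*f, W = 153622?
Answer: -141537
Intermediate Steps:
Q(H, o) = 1 (Q(H, o) = 4 - 3 = 1)
O(l, f) = f*l
(O(Q(21, -11 - 12), -396) + W) - 294763 = (-396*1 + 153622) - 294763 = (-396 + 153622) - 294763 = 153226 - 294763 = -141537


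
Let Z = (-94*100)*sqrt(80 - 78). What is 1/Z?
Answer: -sqrt(2)/18800 ≈ -7.5224e-5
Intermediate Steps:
Z = -9400*sqrt(2) ≈ -13294.
1/Z = 1/(-9400*sqrt(2)) = -sqrt(2)/18800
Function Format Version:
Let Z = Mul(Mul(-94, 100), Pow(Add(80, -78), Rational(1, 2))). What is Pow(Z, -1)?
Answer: Mul(Rational(-1, 18800), Pow(2, Rational(1, 2))) ≈ -7.5224e-5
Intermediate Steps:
Z = Mul(-9400, Pow(2, Rational(1, 2))) ≈ -13294.
Pow(Z, -1) = Pow(Mul(-9400, Pow(2, Rational(1, 2))), -1) = Mul(Rational(-1, 18800), Pow(2, Rational(1, 2)))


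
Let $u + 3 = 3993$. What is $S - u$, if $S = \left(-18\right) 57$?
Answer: $-5016$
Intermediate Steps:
$S = -1026$
$u = 3990$ ($u = -3 + 3993 = 3990$)
$S - u = -1026 - 3990 = -5016$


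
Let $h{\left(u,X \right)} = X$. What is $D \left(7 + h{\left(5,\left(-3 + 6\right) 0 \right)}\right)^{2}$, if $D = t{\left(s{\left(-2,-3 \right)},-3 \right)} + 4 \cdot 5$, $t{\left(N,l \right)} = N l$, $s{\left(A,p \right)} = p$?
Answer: $1421$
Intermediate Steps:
$D = 29$ ($D = \left(-3\right) \left(-3\right) + 4 \cdot 5 = 9 + 20 = 29$)
$D \left(7 + h{\left(5,\left(-3 + 6\right) 0 \right)}\right)^{2} = 29 \left(7 + \left(-3 + 6\right) 0\right)^{2} = 29 \left(7 + 3 \cdot 0\right)^{2} = 29 \left(7 + 0\right)^{2} = 29 \cdot 7^{2} = 29 \cdot 49 = 1421$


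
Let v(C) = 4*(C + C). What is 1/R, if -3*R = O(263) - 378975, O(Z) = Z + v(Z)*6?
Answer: 3/366088 ≈ 8.1948e-6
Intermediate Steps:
v(C) = 8*C (v(C) = 4*(2*C) = 8*C)
O(Z) = 49*Z (O(Z) = Z + (8*Z)*6 = Z + 48*Z = 49*Z)
R = 366088/3 (R = -(49*263 - 378975)/3 = -(12887 - 378975)/3 = -⅓*(-366088) = 366088/3 ≈ 1.2203e+5)
1/R = 1/(366088/3) = 3/366088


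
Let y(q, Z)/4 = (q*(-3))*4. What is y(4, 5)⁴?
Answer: 1358954496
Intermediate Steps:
y(q, Z) = -48*q (y(q, Z) = 4*((q*(-3))*4) = 4*(-3*q*4) = 4*(-12*q) = -48*q)
y(4, 5)⁴ = (-48*4)⁴ = (-192)⁴ = 1358954496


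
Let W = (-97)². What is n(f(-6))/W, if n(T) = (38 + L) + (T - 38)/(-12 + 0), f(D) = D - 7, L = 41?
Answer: 333/37636 ≈ 0.0088479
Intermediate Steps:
W = 9409
f(D) = -7 + D
n(T) = 493/6 - T/12 (n(T) = (38 + 41) + (T - 38)/(-12 + 0) = 79 + (-38 + T)/(-12) = 79 + (-38 + T)*(-1/12) = 79 + (19/6 - T/12) = 493/6 - T/12)
n(f(-6))/W = (493/6 - (-7 - 6)/12)/9409 = (493/6 - 1/12*(-13))*(1/9409) = (493/6 + 13/12)*(1/9409) = (333/4)*(1/9409) = 333/37636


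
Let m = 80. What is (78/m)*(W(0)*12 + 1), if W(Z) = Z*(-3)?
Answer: 39/40 ≈ 0.97500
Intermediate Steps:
W(Z) = -3*Z
(78/m)*(W(0)*12 + 1) = (78/80)*(-3*0*12 + 1) = (78*(1/80))*(0*12 + 1) = 39*(0 + 1)/40 = (39/40)*1 = 39/40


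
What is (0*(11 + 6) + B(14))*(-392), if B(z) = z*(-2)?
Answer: 10976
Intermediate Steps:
B(z) = -2*z
(0*(11 + 6) + B(14))*(-392) = (0*(11 + 6) - 2*14)*(-392) = (0*17 - 28)*(-392) = (0 - 28)*(-392) = -28*(-392) = 10976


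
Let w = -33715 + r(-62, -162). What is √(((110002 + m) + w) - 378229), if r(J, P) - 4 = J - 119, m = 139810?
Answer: I*√162309 ≈ 402.88*I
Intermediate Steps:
r(J, P) = -115 + J (r(J, P) = 4 + (J - 119) = 4 + (-119 + J) = -115 + J)
w = -33892 (w = -33715 + (-115 - 62) = -33715 - 177 = -33892)
√(((110002 + m) + w) - 378229) = √(((110002 + 139810) - 33892) - 378229) = √((249812 - 33892) - 378229) = √(215920 - 378229) = √(-162309) = I*√162309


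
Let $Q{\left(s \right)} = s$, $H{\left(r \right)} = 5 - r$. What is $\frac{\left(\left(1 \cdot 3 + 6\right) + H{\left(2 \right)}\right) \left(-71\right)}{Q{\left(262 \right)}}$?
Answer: $- \frac{426}{131} \approx -3.2519$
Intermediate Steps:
$\frac{\left(\left(1 \cdot 3 + 6\right) + H{\left(2 \right)}\right) \left(-71\right)}{Q{\left(262 \right)}} = \frac{\left(\left(1 \cdot 3 + 6\right) + \left(5 - 2\right)\right) \left(-71\right)}{262} = \left(\left(3 + 6\right) + \left(5 - 2\right)\right) \left(-71\right) \frac{1}{262} = \left(9 + 3\right) \left(-71\right) \frac{1}{262} = 12 \left(-71\right) \frac{1}{262} = \left(-852\right) \frac{1}{262} = - \frac{426}{131}$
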